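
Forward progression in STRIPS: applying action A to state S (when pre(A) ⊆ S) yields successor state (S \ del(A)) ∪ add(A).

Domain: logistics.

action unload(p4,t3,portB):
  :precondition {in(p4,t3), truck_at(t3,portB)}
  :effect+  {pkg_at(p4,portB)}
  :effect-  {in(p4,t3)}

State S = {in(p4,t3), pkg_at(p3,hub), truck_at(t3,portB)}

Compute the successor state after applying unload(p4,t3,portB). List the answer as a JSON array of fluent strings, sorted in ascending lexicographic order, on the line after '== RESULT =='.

Compute (S \ del) ∪ add:
  pre ⊆ S: {in(p4,t3), truck_at(t3,portB)} ⊆ S  — applicable
  S \ del = {pkg_at(p3,hub), truck_at(t3,portB)}
  ∪ add   = {pkg_at(p3,hub), pkg_at(p4,portB), truck_at(t3,portB)}

== RESULT ==
["pkg_at(p3,hub)", "pkg_at(p4,portB)", "truck_at(t3,portB)"]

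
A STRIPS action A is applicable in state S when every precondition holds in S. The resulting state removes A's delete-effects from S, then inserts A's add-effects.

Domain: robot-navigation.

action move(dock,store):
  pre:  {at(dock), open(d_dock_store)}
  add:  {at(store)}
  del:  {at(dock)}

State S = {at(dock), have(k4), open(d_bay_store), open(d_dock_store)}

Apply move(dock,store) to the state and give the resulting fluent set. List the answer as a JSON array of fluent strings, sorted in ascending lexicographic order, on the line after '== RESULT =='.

Progress:
  pre ⊆ S: {at(dock), open(d_dock_store)} ⊆ S  — applicable
  S \ del = {have(k4), open(d_bay_store), open(d_dock_store)}
  ∪ add   = {at(store), have(k4), open(d_bay_store), open(d_dock_store)}

== RESULT ==
["at(store)", "have(k4)", "open(d_bay_store)", "open(d_dock_store)"]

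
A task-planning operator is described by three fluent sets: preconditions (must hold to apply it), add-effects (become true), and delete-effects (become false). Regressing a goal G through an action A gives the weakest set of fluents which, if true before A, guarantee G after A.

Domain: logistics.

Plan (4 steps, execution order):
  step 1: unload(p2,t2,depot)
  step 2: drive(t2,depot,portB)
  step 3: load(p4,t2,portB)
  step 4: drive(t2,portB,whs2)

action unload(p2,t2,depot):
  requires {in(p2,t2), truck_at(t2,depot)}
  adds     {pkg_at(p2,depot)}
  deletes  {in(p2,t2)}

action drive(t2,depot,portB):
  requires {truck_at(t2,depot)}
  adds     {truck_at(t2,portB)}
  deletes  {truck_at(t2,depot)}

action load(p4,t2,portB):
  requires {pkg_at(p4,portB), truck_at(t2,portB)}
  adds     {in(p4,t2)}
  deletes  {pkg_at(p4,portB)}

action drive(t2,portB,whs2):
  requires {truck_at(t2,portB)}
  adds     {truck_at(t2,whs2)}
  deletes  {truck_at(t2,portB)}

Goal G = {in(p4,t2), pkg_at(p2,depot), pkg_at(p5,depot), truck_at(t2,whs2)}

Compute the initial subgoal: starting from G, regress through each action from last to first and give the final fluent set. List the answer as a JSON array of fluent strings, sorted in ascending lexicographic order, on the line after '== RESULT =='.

Work backward from the goal:
  through step 4 (drive(t2,portB,whs2)): drop {truck_at(t2,whs2)}, keep {in(p4,t2), pkg_at(p2,depot), pkg_at(p5,depot)}, require {truck_at(t2,portB)}
    → {in(p4,t2), pkg_at(p2,depot), pkg_at(p5,depot), truck_at(t2,portB)}
  through step 3 (load(p4,t2,portB)): drop {in(p4,t2)}, keep {pkg_at(p2,depot), pkg_at(p5,depot), truck_at(t2,portB)}, require {pkg_at(p4,portB), truck_at(t2,portB)}
    → {pkg_at(p2,depot), pkg_at(p4,portB), pkg_at(p5,depot), truck_at(t2,portB)}
  through step 2 (drive(t2,depot,portB)): drop {truck_at(t2,portB)}, keep {pkg_at(p2,depot), pkg_at(p4,portB), pkg_at(p5,depot)}, require {truck_at(t2,depot)}
    → {pkg_at(p2,depot), pkg_at(p4,portB), pkg_at(p5,depot), truck_at(t2,depot)}
  through step 1 (unload(p2,t2,depot)): drop {pkg_at(p2,depot)}, keep {pkg_at(p4,portB), pkg_at(p5,depot), truck_at(t2,depot)}, require {in(p2,t2), truck_at(t2,depot)}
    → {in(p2,t2), pkg_at(p4,portB), pkg_at(p5,depot), truck_at(t2,depot)}

== RESULT ==
["in(p2,t2)", "pkg_at(p4,portB)", "pkg_at(p5,depot)", "truck_at(t2,depot)"]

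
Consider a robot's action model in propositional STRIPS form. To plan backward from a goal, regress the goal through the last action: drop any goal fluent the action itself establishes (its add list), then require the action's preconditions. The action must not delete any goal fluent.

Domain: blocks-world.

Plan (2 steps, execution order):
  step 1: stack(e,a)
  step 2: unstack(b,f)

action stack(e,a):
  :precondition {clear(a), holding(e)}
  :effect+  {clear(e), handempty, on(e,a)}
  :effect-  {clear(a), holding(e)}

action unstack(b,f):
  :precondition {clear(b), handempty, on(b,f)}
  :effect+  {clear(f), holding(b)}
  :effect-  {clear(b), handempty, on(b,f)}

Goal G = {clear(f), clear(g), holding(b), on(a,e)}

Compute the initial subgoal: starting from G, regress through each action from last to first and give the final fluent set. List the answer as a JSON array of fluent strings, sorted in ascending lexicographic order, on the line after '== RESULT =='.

Work backward from the goal:
  through step 2 (unstack(b,f)): drop {clear(f), holding(b)}, keep {clear(g), on(a,e)}, require {clear(b), handempty, on(b,f)}
    → {clear(b), clear(g), handempty, on(a,e), on(b,f)}
  through step 1 (stack(e,a)): drop {handempty}, keep {clear(b), clear(g), on(a,e), on(b,f)}, require {clear(a), holding(e)}
    → {clear(a), clear(b), clear(g), holding(e), on(a,e), on(b,f)}

== RESULT ==
["clear(a)", "clear(b)", "clear(g)", "holding(e)", "on(a,e)", "on(b,f)"]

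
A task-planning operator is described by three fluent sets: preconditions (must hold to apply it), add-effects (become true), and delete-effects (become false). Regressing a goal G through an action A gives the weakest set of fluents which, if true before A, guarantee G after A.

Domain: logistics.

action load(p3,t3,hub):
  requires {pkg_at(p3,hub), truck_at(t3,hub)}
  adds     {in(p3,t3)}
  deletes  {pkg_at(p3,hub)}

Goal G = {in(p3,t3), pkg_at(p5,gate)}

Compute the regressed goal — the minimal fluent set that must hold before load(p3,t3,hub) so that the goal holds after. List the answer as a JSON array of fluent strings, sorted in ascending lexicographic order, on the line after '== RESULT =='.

Regress:
  G ∩ del = {}  (empty — regression defined)
  G \ add = {in(p3,t3), pkg_at(p5,gate)} \ {in(p3,t3)} = {pkg_at(p5,gate)}
  ∪ pre   = {pkg_at(p5,gate)} ∪ {pkg_at(p3,hub), truck_at(t3,hub)}
          = {pkg_at(p3,hub), pkg_at(p5,gate), truck_at(t3,hub)}

== RESULT ==
["pkg_at(p3,hub)", "pkg_at(p5,gate)", "truck_at(t3,hub)"]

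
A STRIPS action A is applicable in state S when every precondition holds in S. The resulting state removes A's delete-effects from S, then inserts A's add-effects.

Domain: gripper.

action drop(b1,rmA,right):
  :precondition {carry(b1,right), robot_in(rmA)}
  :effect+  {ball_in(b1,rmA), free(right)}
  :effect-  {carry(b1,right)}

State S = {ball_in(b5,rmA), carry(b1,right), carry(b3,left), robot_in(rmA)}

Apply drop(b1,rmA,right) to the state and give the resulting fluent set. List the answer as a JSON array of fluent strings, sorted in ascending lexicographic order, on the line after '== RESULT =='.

Progress:
  pre ⊆ S: {carry(b1,right), robot_in(rmA)} ⊆ S  — applicable
  S \ del = {ball_in(b5,rmA), carry(b3,left), robot_in(rmA)}
  ∪ add   = {ball_in(b1,rmA), ball_in(b5,rmA), carry(b3,left), free(right), robot_in(rmA)}

== RESULT ==
["ball_in(b1,rmA)", "ball_in(b5,rmA)", "carry(b3,left)", "free(right)", "robot_in(rmA)"]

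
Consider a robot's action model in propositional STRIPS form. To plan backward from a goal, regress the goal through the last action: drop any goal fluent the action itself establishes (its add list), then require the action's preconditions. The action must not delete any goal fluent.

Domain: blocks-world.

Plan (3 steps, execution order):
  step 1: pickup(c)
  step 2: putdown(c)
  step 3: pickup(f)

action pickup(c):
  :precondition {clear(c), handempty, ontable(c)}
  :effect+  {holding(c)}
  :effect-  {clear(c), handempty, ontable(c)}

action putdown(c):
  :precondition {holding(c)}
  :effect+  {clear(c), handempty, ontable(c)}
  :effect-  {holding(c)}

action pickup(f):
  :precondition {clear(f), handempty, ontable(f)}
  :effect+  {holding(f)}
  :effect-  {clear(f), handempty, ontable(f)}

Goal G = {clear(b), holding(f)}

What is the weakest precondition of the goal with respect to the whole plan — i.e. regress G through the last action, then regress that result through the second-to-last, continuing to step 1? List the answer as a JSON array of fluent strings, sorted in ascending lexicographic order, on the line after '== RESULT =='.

Regress step by step:
  through step 3 (pickup(f)): drop {holding(f)}, keep {clear(b)}, require {clear(f), handempty, ontable(f)}
    → {clear(b), clear(f), handempty, ontable(f)}
  through step 2 (putdown(c)): drop {handempty}, keep {clear(b), clear(f), ontable(f)}, require {holding(c)}
    → {clear(b), clear(f), holding(c), ontable(f)}
  through step 1 (pickup(c)): drop {holding(c)}, keep {clear(b), clear(f), ontable(f)}, require {clear(c), handempty, ontable(c)}
    → {clear(b), clear(c), clear(f), handempty, ontable(c), ontable(f)}

== RESULT ==
["clear(b)", "clear(c)", "clear(f)", "handempty", "ontable(c)", "ontable(f)"]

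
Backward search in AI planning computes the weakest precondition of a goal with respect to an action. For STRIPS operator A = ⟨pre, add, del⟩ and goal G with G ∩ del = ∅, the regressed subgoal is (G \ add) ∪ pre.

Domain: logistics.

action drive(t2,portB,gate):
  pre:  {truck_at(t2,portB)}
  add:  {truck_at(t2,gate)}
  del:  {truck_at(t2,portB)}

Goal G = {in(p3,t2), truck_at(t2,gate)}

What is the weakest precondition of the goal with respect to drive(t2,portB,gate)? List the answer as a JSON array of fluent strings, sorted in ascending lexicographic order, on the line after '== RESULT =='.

Regress:
  G ∩ del = {}  (empty — regression defined)
  G \ add = {in(p3,t2), truck_at(t2,gate)} \ {truck_at(t2,gate)} = {in(p3,t2)}
  ∪ pre   = {in(p3,t2)} ∪ {truck_at(t2,portB)}
          = {in(p3,t2), truck_at(t2,portB)}

== RESULT ==
["in(p3,t2)", "truck_at(t2,portB)"]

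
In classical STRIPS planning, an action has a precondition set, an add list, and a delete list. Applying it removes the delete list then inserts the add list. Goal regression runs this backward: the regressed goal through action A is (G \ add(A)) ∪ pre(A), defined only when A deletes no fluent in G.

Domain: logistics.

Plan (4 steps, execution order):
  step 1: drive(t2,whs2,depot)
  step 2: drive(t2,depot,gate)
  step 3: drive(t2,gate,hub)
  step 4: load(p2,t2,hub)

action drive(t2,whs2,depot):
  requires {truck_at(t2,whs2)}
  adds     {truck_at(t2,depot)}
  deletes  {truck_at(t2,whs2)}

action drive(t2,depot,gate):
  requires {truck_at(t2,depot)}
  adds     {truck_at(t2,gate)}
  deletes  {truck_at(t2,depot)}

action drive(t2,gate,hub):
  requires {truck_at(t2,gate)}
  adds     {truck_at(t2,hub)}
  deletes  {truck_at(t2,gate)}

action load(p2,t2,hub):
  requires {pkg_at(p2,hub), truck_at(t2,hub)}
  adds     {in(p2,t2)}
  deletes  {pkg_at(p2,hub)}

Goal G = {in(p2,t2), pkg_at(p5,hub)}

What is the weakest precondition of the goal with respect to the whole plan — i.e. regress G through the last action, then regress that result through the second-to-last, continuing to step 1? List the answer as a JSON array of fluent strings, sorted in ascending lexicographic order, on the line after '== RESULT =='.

Regress step by step:
  through step 4 (load(p2,t2,hub)): drop {in(p2,t2)}, keep {pkg_at(p5,hub)}, require {pkg_at(p2,hub), truck_at(t2,hub)}
    → {pkg_at(p2,hub), pkg_at(p5,hub), truck_at(t2,hub)}
  through step 3 (drive(t2,gate,hub)): drop {truck_at(t2,hub)}, keep {pkg_at(p2,hub), pkg_at(p5,hub)}, require {truck_at(t2,gate)}
    → {pkg_at(p2,hub), pkg_at(p5,hub), truck_at(t2,gate)}
  through step 2 (drive(t2,depot,gate)): drop {truck_at(t2,gate)}, keep {pkg_at(p2,hub), pkg_at(p5,hub)}, require {truck_at(t2,depot)}
    → {pkg_at(p2,hub), pkg_at(p5,hub), truck_at(t2,depot)}
  through step 1 (drive(t2,whs2,depot)): drop {truck_at(t2,depot)}, keep {pkg_at(p2,hub), pkg_at(p5,hub)}, require {truck_at(t2,whs2)}
    → {pkg_at(p2,hub), pkg_at(p5,hub), truck_at(t2,whs2)}

== RESULT ==
["pkg_at(p2,hub)", "pkg_at(p5,hub)", "truck_at(t2,whs2)"]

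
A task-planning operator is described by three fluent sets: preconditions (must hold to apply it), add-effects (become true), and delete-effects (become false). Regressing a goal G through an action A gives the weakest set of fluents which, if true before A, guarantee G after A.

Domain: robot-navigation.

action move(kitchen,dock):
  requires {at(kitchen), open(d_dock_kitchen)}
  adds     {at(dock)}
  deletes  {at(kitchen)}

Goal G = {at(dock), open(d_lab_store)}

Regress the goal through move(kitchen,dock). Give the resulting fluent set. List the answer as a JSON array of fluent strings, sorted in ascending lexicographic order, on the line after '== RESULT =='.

Regress:
  G ∩ del = {}  (empty — regression defined)
  G \ add = {at(dock), open(d_lab_store)} \ {at(dock)} = {open(d_lab_store)}
  ∪ pre   = {open(d_lab_store)} ∪ {at(kitchen), open(d_dock_kitchen)}
          = {at(kitchen), open(d_dock_kitchen), open(d_lab_store)}

== RESULT ==
["at(kitchen)", "open(d_dock_kitchen)", "open(d_lab_store)"]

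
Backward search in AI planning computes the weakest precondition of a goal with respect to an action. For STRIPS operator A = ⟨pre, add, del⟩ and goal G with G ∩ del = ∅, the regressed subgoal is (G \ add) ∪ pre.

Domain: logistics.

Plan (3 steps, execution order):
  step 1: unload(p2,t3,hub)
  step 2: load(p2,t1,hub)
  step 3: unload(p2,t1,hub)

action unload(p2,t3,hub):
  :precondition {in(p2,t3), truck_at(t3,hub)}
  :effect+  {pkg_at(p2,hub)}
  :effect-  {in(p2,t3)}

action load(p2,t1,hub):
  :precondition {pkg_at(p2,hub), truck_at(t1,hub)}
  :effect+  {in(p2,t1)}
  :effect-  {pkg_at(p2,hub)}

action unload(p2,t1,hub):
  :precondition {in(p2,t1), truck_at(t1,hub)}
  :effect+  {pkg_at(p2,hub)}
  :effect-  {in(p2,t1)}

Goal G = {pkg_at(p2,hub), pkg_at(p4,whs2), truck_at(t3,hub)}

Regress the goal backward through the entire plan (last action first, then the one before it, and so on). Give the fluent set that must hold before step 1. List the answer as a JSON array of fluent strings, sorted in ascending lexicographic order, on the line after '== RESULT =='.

Work backward from the goal:
  through step 3 (unload(p2,t1,hub)): drop {pkg_at(p2,hub)}, keep {pkg_at(p4,whs2), truck_at(t3,hub)}, require {in(p2,t1), truck_at(t1,hub)}
    → {in(p2,t1), pkg_at(p4,whs2), truck_at(t1,hub), truck_at(t3,hub)}
  through step 2 (load(p2,t1,hub)): drop {in(p2,t1)}, keep {pkg_at(p4,whs2), truck_at(t1,hub), truck_at(t3,hub)}, require {pkg_at(p2,hub), truck_at(t1,hub)}
    → {pkg_at(p2,hub), pkg_at(p4,whs2), truck_at(t1,hub), truck_at(t3,hub)}
  through step 1 (unload(p2,t3,hub)): drop {pkg_at(p2,hub)}, keep {pkg_at(p4,whs2), truck_at(t1,hub), truck_at(t3,hub)}, require {in(p2,t3), truck_at(t3,hub)}
    → {in(p2,t3), pkg_at(p4,whs2), truck_at(t1,hub), truck_at(t3,hub)}

== RESULT ==
["in(p2,t3)", "pkg_at(p4,whs2)", "truck_at(t1,hub)", "truck_at(t3,hub)"]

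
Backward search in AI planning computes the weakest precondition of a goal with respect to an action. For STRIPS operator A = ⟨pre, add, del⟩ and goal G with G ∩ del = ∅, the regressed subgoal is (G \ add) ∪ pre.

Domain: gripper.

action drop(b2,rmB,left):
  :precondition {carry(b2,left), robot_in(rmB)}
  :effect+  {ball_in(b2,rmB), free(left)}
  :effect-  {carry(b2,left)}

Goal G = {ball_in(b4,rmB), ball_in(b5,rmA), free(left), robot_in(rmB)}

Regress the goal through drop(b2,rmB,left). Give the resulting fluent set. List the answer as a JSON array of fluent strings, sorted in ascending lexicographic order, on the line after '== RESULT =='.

Regress:
  G ∩ del = {}  (empty — regression defined)
  G \ add = {ball_in(b4,rmB), ball_in(b5,rmA), free(left), robot_in(rmB)} \ {ball_in(b2,rmB), free(left)} = {ball_in(b4,rmB), ball_in(b5,rmA), robot_in(rmB)}
  ∪ pre   = {ball_in(b4,rmB), ball_in(b5,rmA), robot_in(rmB)} ∪ {carry(b2,left), robot_in(rmB)}
          = {ball_in(b4,rmB), ball_in(b5,rmA), carry(b2,left), robot_in(rmB)}

== RESULT ==
["ball_in(b4,rmB)", "ball_in(b5,rmA)", "carry(b2,left)", "robot_in(rmB)"]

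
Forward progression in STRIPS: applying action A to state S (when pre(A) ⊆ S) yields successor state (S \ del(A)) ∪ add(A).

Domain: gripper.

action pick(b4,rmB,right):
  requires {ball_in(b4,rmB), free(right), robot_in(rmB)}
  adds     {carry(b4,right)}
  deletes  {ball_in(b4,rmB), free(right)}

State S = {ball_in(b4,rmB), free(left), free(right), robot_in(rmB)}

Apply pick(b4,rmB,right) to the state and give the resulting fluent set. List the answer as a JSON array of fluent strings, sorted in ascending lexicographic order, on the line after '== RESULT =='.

Progress:
  pre ⊆ S: {ball_in(b4,rmB), free(right), robot_in(rmB)} ⊆ S  — applicable
  S \ del = {free(left), robot_in(rmB)}
  ∪ add   = {carry(b4,right), free(left), robot_in(rmB)}

== RESULT ==
["carry(b4,right)", "free(left)", "robot_in(rmB)"]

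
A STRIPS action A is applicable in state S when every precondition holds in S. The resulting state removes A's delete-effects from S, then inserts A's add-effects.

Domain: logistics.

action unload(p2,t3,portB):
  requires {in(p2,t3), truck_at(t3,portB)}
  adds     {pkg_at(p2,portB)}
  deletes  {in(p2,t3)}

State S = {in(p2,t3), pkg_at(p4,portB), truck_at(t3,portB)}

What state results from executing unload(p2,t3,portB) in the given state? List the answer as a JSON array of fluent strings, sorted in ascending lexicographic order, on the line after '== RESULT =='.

Progress:
  pre ⊆ S: {in(p2,t3), truck_at(t3,portB)} ⊆ S  — applicable
  S \ del = {pkg_at(p4,portB), truck_at(t3,portB)}
  ∪ add   = {pkg_at(p2,portB), pkg_at(p4,portB), truck_at(t3,portB)}

== RESULT ==
["pkg_at(p2,portB)", "pkg_at(p4,portB)", "truck_at(t3,portB)"]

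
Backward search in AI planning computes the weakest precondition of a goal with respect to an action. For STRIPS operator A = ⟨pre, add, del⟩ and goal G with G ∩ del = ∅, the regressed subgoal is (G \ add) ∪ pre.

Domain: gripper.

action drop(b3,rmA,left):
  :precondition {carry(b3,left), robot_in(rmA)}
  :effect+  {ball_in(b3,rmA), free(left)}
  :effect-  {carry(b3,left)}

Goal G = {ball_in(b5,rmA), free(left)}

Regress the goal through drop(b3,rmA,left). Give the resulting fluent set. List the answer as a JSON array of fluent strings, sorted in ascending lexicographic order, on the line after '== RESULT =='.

Regress:
  G ∩ del = {}  (empty — regression defined)
  G \ add = {ball_in(b5,rmA), free(left)} \ {ball_in(b3,rmA), free(left)} = {ball_in(b5,rmA)}
  ∪ pre   = {ball_in(b5,rmA)} ∪ {carry(b3,left), robot_in(rmA)}
          = {ball_in(b5,rmA), carry(b3,left), robot_in(rmA)}

== RESULT ==
["ball_in(b5,rmA)", "carry(b3,left)", "robot_in(rmA)"]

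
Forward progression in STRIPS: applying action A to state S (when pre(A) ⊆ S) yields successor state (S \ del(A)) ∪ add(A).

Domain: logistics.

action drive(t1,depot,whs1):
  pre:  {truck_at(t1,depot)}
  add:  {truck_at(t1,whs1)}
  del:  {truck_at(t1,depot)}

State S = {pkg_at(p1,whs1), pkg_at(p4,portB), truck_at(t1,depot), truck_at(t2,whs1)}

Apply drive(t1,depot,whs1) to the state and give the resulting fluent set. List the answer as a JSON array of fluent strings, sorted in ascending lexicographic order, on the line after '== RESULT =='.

Progress:
  pre ⊆ S: {truck_at(t1,depot)} ⊆ S  — applicable
  S \ del = {pkg_at(p1,whs1), pkg_at(p4,portB), truck_at(t2,whs1)}
  ∪ add   = {pkg_at(p1,whs1), pkg_at(p4,portB), truck_at(t1,whs1), truck_at(t2,whs1)}

== RESULT ==
["pkg_at(p1,whs1)", "pkg_at(p4,portB)", "truck_at(t1,whs1)", "truck_at(t2,whs1)"]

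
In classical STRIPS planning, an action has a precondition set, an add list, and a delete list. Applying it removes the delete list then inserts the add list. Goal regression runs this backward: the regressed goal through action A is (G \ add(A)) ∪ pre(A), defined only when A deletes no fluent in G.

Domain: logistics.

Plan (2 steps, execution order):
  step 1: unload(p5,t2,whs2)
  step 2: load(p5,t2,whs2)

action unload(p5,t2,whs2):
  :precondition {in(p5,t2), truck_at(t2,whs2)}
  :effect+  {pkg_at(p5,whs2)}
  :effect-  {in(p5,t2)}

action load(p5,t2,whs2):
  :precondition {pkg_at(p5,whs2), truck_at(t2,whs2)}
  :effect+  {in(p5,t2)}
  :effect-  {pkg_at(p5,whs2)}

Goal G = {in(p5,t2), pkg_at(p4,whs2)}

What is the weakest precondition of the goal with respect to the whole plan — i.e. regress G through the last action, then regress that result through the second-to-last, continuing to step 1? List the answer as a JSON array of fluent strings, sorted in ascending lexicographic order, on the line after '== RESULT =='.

Regress step by step:
  through step 2 (load(p5,t2,whs2)): drop {in(p5,t2)}, keep {pkg_at(p4,whs2)}, require {pkg_at(p5,whs2), truck_at(t2,whs2)}
    → {pkg_at(p4,whs2), pkg_at(p5,whs2), truck_at(t2,whs2)}
  through step 1 (unload(p5,t2,whs2)): drop {pkg_at(p5,whs2)}, keep {pkg_at(p4,whs2), truck_at(t2,whs2)}, require {in(p5,t2), truck_at(t2,whs2)}
    → {in(p5,t2), pkg_at(p4,whs2), truck_at(t2,whs2)}

== RESULT ==
["in(p5,t2)", "pkg_at(p4,whs2)", "truck_at(t2,whs2)"]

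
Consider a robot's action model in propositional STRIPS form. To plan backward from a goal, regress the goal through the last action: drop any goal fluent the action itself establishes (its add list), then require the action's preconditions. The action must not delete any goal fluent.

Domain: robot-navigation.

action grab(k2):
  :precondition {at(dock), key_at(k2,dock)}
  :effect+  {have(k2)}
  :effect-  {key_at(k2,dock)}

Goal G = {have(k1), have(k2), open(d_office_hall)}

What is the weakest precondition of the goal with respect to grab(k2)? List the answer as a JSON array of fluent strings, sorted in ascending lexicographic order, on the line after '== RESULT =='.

Compute (G \ add) ∪ pre:
  G ∩ del = {}  (empty — regression defined)
  G \ add = {have(k1), have(k2), open(d_office_hall)} \ {have(k2)} = {have(k1), open(d_office_hall)}
  ∪ pre   = {have(k1), open(d_office_hall)} ∪ {at(dock), key_at(k2,dock)}
          = {at(dock), have(k1), key_at(k2,dock), open(d_office_hall)}

== RESULT ==
["at(dock)", "have(k1)", "key_at(k2,dock)", "open(d_office_hall)"]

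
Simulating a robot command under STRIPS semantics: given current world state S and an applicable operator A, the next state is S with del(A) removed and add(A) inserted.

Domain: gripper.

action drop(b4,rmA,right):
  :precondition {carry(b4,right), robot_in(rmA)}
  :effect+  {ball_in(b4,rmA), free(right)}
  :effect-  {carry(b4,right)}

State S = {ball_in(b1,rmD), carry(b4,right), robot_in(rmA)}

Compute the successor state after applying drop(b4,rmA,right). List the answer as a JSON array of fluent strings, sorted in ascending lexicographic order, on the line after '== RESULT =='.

Progress:
  pre ⊆ S: {carry(b4,right), robot_in(rmA)} ⊆ S  — applicable
  S \ del = {ball_in(b1,rmD), robot_in(rmA)}
  ∪ add   = {ball_in(b1,rmD), ball_in(b4,rmA), free(right), robot_in(rmA)}

== RESULT ==
["ball_in(b1,rmD)", "ball_in(b4,rmA)", "free(right)", "robot_in(rmA)"]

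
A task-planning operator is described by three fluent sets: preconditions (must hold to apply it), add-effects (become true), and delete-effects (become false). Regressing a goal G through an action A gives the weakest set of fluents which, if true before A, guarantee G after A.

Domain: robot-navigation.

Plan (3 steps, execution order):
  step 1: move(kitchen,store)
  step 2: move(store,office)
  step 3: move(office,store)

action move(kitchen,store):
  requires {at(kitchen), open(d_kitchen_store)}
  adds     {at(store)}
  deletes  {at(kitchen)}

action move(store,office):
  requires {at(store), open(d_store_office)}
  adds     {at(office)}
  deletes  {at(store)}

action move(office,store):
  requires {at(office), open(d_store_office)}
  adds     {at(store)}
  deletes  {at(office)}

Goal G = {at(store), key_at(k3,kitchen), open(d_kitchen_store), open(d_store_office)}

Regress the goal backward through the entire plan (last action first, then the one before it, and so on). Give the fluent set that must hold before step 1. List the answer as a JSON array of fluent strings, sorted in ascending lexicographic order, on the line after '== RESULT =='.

Regress step by step:
  through step 3 (move(office,store)): drop {at(store)}, keep {key_at(k3,kitchen), open(d_kitchen_store), open(d_store_office)}, require {at(office), open(d_store_office)}
    → {at(office), key_at(k3,kitchen), open(d_kitchen_store), open(d_store_office)}
  through step 2 (move(store,office)): drop {at(office)}, keep {key_at(k3,kitchen), open(d_kitchen_store), open(d_store_office)}, require {at(store), open(d_store_office)}
    → {at(store), key_at(k3,kitchen), open(d_kitchen_store), open(d_store_office)}
  through step 1 (move(kitchen,store)): drop {at(store)}, keep {key_at(k3,kitchen), open(d_kitchen_store), open(d_store_office)}, require {at(kitchen), open(d_kitchen_store)}
    → {at(kitchen), key_at(k3,kitchen), open(d_kitchen_store), open(d_store_office)}

== RESULT ==
["at(kitchen)", "key_at(k3,kitchen)", "open(d_kitchen_store)", "open(d_store_office)"]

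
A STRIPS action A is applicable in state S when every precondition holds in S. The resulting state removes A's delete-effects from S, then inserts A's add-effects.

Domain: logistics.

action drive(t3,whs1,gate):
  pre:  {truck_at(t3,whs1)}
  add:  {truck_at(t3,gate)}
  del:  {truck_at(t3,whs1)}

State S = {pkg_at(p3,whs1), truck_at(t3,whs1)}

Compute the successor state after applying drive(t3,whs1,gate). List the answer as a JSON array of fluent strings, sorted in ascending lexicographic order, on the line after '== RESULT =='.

Compute (S \ del) ∪ add:
  pre ⊆ S: {truck_at(t3,whs1)} ⊆ S  — applicable
  S \ del = {pkg_at(p3,whs1)}
  ∪ add   = {pkg_at(p3,whs1), truck_at(t3,gate)}

== RESULT ==
["pkg_at(p3,whs1)", "truck_at(t3,gate)"]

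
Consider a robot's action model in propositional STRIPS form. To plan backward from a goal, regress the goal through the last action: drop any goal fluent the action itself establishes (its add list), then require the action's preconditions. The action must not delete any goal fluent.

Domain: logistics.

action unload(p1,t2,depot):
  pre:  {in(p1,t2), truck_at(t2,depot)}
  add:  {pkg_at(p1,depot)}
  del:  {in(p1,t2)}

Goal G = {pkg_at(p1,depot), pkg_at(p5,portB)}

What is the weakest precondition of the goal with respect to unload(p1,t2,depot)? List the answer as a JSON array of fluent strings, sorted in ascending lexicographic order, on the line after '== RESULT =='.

Regress:
  G ∩ del = {}  (empty — regression defined)
  G \ add = {pkg_at(p1,depot), pkg_at(p5,portB)} \ {pkg_at(p1,depot)} = {pkg_at(p5,portB)}
  ∪ pre   = {pkg_at(p5,portB)} ∪ {in(p1,t2), truck_at(t2,depot)}
          = {in(p1,t2), pkg_at(p5,portB), truck_at(t2,depot)}

== RESULT ==
["in(p1,t2)", "pkg_at(p5,portB)", "truck_at(t2,depot)"]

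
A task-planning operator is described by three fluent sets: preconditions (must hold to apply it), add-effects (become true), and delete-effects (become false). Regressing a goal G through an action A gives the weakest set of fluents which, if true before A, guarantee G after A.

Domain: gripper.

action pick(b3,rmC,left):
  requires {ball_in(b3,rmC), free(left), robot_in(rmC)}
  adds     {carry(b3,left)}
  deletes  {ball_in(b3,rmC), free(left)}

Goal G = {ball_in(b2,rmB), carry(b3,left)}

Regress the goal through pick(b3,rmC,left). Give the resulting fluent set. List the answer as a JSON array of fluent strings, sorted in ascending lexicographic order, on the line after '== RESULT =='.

Compute (G \ add) ∪ pre:
  G ∩ del = {}  (empty — regression defined)
  G \ add = {ball_in(b2,rmB), carry(b3,left)} \ {carry(b3,left)} = {ball_in(b2,rmB)}
  ∪ pre   = {ball_in(b2,rmB)} ∪ {ball_in(b3,rmC), free(left), robot_in(rmC)}
          = {ball_in(b2,rmB), ball_in(b3,rmC), free(left), robot_in(rmC)}

== RESULT ==
["ball_in(b2,rmB)", "ball_in(b3,rmC)", "free(left)", "robot_in(rmC)"]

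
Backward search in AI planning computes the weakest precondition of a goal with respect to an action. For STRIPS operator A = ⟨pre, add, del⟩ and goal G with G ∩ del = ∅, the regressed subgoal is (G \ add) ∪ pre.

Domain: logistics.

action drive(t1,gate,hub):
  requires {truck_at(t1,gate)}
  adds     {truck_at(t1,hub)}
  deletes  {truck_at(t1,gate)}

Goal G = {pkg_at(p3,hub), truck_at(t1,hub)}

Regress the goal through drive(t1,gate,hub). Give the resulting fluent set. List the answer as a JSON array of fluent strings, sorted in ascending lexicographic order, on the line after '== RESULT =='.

Compute (G \ add) ∪ pre:
  G ∩ del = {}  (empty — regression defined)
  G \ add = {pkg_at(p3,hub), truck_at(t1,hub)} \ {truck_at(t1,hub)} = {pkg_at(p3,hub)}
  ∪ pre   = {pkg_at(p3,hub)} ∪ {truck_at(t1,gate)}
          = {pkg_at(p3,hub), truck_at(t1,gate)}

== RESULT ==
["pkg_at(p3,hub)", "truck_at(t1,gate)"]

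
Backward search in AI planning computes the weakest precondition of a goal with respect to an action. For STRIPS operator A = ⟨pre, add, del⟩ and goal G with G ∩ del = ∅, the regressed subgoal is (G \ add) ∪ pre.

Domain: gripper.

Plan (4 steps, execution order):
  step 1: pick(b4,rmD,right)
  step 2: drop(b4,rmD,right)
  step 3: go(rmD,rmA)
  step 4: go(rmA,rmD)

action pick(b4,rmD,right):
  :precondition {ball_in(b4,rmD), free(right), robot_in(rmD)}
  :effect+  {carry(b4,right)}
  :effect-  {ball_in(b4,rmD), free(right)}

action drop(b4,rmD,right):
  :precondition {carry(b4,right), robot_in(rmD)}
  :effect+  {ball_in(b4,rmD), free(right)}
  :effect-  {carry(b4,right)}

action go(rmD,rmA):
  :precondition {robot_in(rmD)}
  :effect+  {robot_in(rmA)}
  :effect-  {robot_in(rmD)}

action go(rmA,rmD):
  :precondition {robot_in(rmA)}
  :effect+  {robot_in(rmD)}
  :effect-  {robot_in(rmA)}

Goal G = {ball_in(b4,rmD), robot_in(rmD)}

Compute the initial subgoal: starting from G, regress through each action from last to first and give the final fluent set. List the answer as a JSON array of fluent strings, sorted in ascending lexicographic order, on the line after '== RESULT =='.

Regress step by step:
  through step 4 (go(rmA,rmD)): drop {robot_in(rmD)}, keep {ball_in(b4,rmD)}, require {robot_in(rmA)}
    → {ball_in(b4,rmD), robot_in(rmA)}
  through step 3 (go(rmD,rmA)): drop {robot_in(rmA)}, keep {ball_in(b4,rmD)}, require {robot_in(rmD)}
    → {ball_in(b4,rmD), robot_in(rmD)}
  through step 2 (drop(b4,rmD,right)): drop {ball_in(b4,rmD)}, keep {robot_in(rmD)}, require {carry(b4,right), robot_in(rmD)}
    → {carry(b4,right), robot_in(rmD)}
  through step 1 (pick(b4,rmD,right)): drop {carry(b4,right)}, keep {robot_in(rmD)}, require {ball_in(b4,rmD), free(right), robot_in(rmD)}
    → {ball_in(b4,rmD), free(right), robot_in(rmD)}

== RESULT ==
["ball_in(b4,rmD)", "free(right)", "robot_in(rmD)"]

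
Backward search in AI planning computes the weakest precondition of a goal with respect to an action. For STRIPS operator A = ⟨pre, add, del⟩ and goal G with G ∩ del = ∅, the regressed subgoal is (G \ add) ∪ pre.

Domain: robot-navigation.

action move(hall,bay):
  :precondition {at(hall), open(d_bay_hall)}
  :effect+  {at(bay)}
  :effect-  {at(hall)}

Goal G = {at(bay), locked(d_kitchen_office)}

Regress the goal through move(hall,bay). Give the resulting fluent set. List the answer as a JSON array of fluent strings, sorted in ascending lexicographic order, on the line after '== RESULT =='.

Regress:
  G ∩ del = {}  (empty — regression defined)
  G \ add = {at(bay), locked(d_kitchen_office)} \ {at(bay)} = {locked(d_kitchen_office)}
  ∪ pre   = {locked(d_kitchen_office)} ∪ {at(hall), open(d_bay_hall)}
          = {at(hall), locked(d_kitchen_office), open(d_bay_hall)}

== RESULT ==
["at(hall)", "locked(d_kitchen_office)", "open(d_bay_hall)"]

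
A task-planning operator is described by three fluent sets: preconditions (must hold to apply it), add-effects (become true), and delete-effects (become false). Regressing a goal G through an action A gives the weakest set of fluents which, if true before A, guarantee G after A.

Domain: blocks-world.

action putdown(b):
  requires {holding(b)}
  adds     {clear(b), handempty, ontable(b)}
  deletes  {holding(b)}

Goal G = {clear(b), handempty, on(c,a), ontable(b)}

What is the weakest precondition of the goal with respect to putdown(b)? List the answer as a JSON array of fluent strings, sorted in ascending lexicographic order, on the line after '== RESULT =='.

Compute (G \ add) ∪ pre:
  G ∩ del = {}  (empty — regression defined)
  G \ add = {clear(b), handempty, on(c,a), ontable(b)} \ {clear(b), handempty, ontable(b)} = {on(c,a)}
  ∪ pre   = {on(c,a)} ∪ {holding(b)}
          = {holding(b), on(c,a)}

== RESULT ==
["holding(b)", "on(c,a)"]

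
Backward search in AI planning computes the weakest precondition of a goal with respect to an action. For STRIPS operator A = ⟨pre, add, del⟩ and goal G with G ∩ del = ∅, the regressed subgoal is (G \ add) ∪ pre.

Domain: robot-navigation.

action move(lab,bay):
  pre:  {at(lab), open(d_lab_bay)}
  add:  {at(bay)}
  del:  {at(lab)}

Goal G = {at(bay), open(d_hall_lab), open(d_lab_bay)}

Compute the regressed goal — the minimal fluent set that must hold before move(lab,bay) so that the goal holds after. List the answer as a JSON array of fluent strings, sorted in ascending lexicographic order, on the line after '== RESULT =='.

Regress:
  G ∩ del = {}  (empty — regression defined)
  G \ add = {at(bay), open(d_hall_lab), open(d_lab_bay)} \ {at(bay)} = {open(d_hall_lab), open(d_lab_bay)}
  ∪ pre   = {open(d_hall_lab), open(d_lab_bay)} ∪ {at(lab), open(d_lab_bay)}
          = {at(lab), open(d_hall_lab), open(d_lab_bay)}

== RESULT ==
["at(lab)", "open(d_hall_lab)", "open(d_lab_bay)"]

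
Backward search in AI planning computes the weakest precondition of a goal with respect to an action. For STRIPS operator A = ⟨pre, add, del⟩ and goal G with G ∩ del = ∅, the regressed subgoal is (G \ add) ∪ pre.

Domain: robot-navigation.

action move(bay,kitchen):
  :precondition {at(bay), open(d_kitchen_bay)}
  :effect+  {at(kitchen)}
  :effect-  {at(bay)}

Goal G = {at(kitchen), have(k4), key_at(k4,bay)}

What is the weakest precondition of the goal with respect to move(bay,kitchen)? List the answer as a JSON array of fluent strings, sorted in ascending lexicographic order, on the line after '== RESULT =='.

Regress:
  G ∩ del = {}  (empty — regression defined)
  G \ add = {at(kitchen), have(k4), key_at(k4,bay)} \ {at(kitchen)} = {have(k4), key_at(k4,bay)}
  ∪ pre   = {have(k4), key_at(k4,bay)} ∪ {at(bay), open(d_kitchen_bay)}
          = {at(bay), have(k4), key_at(k4,bay), open(d_kitchen_bay)}

== RESULT ==
["at(bay)", "have(k4)", "key_at(k4,bay)", "open(d_kitchen_bay)"]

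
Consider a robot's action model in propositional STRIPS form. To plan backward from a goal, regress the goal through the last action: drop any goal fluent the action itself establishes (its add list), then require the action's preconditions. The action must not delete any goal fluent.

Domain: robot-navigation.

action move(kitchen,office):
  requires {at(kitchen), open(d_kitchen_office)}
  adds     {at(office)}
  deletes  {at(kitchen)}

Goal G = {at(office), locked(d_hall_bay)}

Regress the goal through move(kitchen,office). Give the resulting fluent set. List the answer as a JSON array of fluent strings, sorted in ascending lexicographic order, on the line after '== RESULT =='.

Regress:
  G ∩ del = {}  (empty — regression defined)
  G \ add = {at(office), locked(d_hall_bay)} \ {at(office)} = {locked(d_hall_bay)}
  ∪ pre   = {locked(d_hall_bay)} ∪ {at(kitchen), open(d_kitchen_office)}
          = {at(kitchen), locked(d_hall_bay), open(d_kitchen_office)}

== RESULT ==
["at(kitchen)", "locked(d_hall_bay)", "open(d_kitchen_office)"]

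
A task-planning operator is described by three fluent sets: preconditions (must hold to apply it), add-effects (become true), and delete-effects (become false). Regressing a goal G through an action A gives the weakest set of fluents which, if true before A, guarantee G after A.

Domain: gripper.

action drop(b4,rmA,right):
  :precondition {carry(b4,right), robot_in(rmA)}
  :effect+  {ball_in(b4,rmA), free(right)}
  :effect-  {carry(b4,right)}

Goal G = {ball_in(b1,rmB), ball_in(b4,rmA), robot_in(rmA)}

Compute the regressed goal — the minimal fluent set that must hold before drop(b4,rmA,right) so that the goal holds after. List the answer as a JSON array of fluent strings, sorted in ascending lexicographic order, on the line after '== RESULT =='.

Regress:
  G ∩ del = {}  (empty — regression defined)
  G \ add = {ball_in(b1,rmB), ball_in(b4,rmA), robot_in(rmA)} \ {ball_in(b4,rmA), free(right)} = {ball_in(b1,rmB), robot_in(rmA)}
  ∪ pre   = {ball_in(b1,rmB), robot_in(rmA)} ∪ {carry(b4,right), robot_in(rmA)}
          = {ball_in(b1,rmB), carry(b4,right), robot_in(rmA)}

== RESULT ==
["ball_in(b1,rmB)", "carry(b4,right)", "robot_in(rmA)"]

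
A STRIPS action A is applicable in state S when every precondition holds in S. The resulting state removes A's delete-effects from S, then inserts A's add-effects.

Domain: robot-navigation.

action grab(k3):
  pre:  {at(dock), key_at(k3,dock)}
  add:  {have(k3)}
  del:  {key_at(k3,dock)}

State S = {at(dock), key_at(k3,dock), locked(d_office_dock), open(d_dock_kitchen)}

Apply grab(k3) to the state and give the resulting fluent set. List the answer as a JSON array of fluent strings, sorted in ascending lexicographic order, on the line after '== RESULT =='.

Compute (S \ del) ∪ add:
  pre ⊆ S: {at(dock), key_at(k3,dock)} ⊆ S  — applicable
  S \ del = {at(dock), locked(d_office_dock), open(d_dock_kitchen)}
  ∪ add   = {at(dock), have(k3), locked(d_office_dock), open(d_dock_kitchen)}

== RESULT ==
["at(dock)", "have(k3)", "locked(d_office_dock)", "open(d_dock_kitchen)"]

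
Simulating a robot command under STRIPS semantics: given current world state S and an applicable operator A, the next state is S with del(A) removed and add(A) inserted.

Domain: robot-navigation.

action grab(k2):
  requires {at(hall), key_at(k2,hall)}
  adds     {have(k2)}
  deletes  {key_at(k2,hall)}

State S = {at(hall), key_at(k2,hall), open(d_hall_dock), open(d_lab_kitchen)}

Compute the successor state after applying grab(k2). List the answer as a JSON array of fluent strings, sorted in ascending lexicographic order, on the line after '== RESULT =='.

Compute (S \ del) ∪ add:
  pre ⊆ S: {at(hall), key_at(k2,hall)} ⊆ S  — applicable
  S \ del = {at(hall), open(d_hall_dock), open(d_lab_kitchen)}
  ∪ add   = {at(hall), have(k2), open(d_hall_dock), open(d_lab_kitchen)}

== RESULT ==
["at(hall)", "have(k2)", "open(d_hall_dock)", "open(d_lab_kitchen)"]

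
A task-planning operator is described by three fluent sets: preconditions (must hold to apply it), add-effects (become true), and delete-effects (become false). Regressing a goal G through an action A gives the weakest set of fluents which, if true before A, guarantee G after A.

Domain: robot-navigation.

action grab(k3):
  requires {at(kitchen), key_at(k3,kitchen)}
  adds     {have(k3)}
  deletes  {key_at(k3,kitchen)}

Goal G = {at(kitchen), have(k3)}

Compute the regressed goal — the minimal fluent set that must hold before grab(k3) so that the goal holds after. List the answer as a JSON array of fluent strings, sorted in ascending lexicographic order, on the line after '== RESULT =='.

Compute (G \ add) ∪ pre:
  G ∩ del = {}  (empty — regression defined)
  G \ add = {at(kitchen), have(k3)} \ {have(k3)} = {at(kitchen)}
  ∪ pre   = {at(kitchen)} ∪ {at(kitchen), key_at(k3,kitchen)}
          = {at(kitchen), key_at(k3,kitchen)}

== RESULT ==
["at(kitchen)", "key_at(k3,kitchen)"]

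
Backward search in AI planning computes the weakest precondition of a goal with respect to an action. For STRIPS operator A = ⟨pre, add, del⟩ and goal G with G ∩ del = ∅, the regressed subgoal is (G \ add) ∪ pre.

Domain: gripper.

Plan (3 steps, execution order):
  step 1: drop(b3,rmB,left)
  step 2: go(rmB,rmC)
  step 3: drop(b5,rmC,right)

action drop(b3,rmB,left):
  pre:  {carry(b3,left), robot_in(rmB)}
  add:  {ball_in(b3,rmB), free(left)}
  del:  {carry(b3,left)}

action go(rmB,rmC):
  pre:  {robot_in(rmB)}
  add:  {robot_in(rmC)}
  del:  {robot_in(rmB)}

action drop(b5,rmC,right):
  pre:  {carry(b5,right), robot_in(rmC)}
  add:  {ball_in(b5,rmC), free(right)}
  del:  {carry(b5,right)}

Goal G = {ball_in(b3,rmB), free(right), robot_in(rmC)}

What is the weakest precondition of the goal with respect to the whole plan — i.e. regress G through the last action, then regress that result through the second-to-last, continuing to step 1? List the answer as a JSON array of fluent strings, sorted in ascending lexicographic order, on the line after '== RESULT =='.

Regress step by step:
  through step 3 (drop(b5,rmC,right)): drop {free(right)}, keep {ball_in(b3,rmB), robot_in(rmC)}, require {carry(b5,right), robot_in(rmC)}
    → {ball_in(b3,rmB), carry(b5,right), robot_in(rmC)}
  through step 2 (go(rmB,rmC)): drop {robot_in(rmC)}, keep {ball_in(b3,rmB), carry(b5,right)}, require {robot_in(rmB)}
    → {ball_in(b3,rmB), carry(b5,right), robot_in(rmB)}
  through step 1 (drop(b3,rmB,left)): drop {ball_in(b3,rmB)}, keep {carry(b5,right), robot_in(rmB)}, require {carry(b3,left), robot_in(rmB)}
    → {carry(b3,left), carry(b5,right), robot_in(rmB)}

== RESULT ==
["carry(b3,left)", "carry(b5,right)", "robot_in(rmB)"]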